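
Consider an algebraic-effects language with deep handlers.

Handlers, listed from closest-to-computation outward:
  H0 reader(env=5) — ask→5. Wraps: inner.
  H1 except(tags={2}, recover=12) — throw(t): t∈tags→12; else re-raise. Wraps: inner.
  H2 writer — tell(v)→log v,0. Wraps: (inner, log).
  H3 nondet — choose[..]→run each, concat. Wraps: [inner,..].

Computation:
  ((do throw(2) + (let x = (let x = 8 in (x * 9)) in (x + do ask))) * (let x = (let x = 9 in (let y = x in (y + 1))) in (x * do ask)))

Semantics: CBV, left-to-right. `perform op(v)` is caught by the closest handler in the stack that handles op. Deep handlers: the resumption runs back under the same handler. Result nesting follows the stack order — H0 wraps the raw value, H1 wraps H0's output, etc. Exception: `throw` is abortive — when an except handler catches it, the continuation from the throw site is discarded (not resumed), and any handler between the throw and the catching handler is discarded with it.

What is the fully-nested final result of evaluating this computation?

Answer: [(12, ())]

Step-by-step:
throw(2) @ H1 caught ⇒ 12
H2 returns (12, ())
H3 returns [(12, ())]
= [(12, ())]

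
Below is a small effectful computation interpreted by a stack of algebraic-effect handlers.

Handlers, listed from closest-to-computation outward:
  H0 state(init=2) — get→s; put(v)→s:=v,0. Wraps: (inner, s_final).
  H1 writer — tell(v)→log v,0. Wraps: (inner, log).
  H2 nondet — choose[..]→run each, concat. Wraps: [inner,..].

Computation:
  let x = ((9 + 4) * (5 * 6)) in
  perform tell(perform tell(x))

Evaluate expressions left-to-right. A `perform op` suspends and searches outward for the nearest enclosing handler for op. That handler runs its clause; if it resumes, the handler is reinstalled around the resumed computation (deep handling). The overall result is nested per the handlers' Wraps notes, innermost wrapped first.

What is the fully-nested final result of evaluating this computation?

Answer: [((0, 2), (390, 0))]

Step-by-step:
tell(390) @ H1 ⇒ log+=390
tell(0) @ H1 ⇒ log+=0
H0 returns (0, 2)
H1 returns ((0, 2), (390, 0))
H2 returns [((0, 2), (390, 0))]
= [((0, 2), (390, 0))]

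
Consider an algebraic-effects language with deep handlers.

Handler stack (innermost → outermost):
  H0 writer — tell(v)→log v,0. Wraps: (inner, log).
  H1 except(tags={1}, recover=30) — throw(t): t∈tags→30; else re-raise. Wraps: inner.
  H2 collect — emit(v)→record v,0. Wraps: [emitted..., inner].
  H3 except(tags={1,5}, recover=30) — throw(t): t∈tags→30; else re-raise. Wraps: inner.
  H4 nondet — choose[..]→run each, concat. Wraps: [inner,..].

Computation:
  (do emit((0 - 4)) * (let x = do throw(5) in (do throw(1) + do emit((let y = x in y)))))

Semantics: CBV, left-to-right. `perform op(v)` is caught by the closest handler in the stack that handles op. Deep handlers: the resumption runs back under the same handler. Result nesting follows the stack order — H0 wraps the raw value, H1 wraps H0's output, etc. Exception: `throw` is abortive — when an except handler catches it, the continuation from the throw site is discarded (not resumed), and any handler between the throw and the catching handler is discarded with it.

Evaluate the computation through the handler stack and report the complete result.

Step-by-step:
emit(-4) @ H2 ⇒ out+=-4
throw(5) @ H1 re-raised
throw(5) @ H3 caught ⇒ 30
H4 returns [30]
= [30]

Answer: [30]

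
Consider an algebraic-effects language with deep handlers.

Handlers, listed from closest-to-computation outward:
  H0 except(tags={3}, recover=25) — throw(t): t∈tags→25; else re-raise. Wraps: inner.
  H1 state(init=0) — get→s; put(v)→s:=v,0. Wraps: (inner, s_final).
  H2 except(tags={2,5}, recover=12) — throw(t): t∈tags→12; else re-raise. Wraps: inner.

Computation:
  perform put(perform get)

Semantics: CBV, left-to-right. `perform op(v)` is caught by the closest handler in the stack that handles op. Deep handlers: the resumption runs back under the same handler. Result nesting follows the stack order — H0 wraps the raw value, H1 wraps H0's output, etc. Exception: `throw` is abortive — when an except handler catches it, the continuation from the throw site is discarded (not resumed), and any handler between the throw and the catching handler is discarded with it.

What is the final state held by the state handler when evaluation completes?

Answer: 0

Evaluation trace:
get @ H1 ⇒ 0
put(0) @ H1 ⇒ s:=0
H0 returns 0
H1 returns (0, 0)
H2 returns (0, 0)
= (0, 0)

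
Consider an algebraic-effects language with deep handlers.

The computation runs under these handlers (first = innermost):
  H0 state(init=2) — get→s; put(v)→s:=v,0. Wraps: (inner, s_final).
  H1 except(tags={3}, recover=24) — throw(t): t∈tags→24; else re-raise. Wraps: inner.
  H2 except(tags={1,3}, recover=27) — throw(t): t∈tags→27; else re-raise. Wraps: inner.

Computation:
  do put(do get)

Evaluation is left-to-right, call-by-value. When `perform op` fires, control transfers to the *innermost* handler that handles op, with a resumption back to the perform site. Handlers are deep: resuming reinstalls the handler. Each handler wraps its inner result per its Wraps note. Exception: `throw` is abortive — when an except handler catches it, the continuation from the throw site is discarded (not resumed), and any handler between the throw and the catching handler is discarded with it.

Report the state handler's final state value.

Answer: 2

Evaluation trace:
get @ H0 ⇒ 2
put(2) @ H0 ⇒ s:=2
H0 returns (0, 2)
H1 returns (0, 2)
H2 returns (0, 2)
= (0, 2)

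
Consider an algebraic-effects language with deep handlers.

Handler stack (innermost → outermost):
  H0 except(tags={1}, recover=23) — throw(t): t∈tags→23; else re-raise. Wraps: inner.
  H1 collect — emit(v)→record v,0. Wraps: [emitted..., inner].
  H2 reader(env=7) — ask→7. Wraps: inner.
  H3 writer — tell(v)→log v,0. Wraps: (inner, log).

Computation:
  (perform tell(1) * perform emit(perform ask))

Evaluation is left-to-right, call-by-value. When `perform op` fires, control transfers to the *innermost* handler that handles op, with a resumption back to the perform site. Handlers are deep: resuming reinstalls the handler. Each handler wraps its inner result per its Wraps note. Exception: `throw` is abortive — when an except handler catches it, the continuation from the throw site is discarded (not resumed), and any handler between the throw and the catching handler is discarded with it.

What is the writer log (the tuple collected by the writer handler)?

Evaluation trace:
tell(1) @ H3 ⇒ log+=1
ask @ H2 ⇒ 7
emit(7) @ H1 ⇒ out+=7
H0 returns 0
H1 returns [7, 0]
H2 returns [7, 0]
H3 returns ([7, 0], (1))
= ([7, 0], (1))

Answer: (1)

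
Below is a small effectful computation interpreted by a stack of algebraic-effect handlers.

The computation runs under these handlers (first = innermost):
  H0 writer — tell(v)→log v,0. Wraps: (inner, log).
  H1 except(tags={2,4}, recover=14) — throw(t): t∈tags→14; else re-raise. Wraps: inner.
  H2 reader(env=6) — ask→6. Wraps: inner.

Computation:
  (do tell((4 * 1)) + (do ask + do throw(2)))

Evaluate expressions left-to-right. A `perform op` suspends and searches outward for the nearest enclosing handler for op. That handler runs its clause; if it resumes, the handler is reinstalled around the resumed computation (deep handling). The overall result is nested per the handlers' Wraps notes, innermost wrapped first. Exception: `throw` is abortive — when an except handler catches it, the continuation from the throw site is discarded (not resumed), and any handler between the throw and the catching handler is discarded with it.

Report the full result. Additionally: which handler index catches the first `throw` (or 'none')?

Step-by-step:
tell(4) @ H0 ⇒ log+=4
ask @ H2 ⇒ 6
throw(2) @ H1 caught ⇒ 14
H2 returns 14
= 14

Answer: 14 ; first throw caught by: H1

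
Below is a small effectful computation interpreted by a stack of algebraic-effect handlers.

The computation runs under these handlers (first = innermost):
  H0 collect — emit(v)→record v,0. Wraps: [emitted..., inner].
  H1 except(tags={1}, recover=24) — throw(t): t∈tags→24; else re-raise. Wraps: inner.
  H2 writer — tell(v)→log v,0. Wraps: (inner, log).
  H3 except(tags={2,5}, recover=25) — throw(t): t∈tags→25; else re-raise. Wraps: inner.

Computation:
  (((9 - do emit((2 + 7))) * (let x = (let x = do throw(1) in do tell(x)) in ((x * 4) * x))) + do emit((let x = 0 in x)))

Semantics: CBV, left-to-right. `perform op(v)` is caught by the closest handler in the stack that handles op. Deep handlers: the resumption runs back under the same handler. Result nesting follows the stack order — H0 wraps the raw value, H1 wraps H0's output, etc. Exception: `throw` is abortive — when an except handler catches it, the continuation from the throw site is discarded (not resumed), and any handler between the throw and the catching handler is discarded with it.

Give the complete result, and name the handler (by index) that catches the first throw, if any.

Answer: (24, ()) ; first throw caught by: H1

Step-by-step:
emit(9) @ H0 ⇒ out+=9
throw(1) @ H1 caught ⇒ 24
H2 returns (24, ())
H3 returns (24, ())
= (24, ())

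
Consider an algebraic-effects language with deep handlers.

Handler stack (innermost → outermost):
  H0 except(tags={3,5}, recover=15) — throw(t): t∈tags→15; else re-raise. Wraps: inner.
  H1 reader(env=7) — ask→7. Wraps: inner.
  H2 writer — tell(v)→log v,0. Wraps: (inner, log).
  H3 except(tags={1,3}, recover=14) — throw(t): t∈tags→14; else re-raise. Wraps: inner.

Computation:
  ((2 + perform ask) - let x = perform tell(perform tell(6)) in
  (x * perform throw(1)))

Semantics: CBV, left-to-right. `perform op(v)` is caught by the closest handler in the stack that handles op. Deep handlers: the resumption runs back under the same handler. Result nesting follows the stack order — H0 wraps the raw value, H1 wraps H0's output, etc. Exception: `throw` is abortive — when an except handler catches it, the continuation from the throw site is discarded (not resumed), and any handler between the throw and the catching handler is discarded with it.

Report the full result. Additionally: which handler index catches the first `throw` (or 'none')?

Answer: 14 ; first throw caught by: H3

Working:
ask @ H1 ⇒ 7
tell(6) @ H2 ⇒ log+=6
tell(0) @ H2 ⇒ log+=0
throw(1) @ H0 re-raised
throw(1) @ H3 caught ⇒ 14
= 14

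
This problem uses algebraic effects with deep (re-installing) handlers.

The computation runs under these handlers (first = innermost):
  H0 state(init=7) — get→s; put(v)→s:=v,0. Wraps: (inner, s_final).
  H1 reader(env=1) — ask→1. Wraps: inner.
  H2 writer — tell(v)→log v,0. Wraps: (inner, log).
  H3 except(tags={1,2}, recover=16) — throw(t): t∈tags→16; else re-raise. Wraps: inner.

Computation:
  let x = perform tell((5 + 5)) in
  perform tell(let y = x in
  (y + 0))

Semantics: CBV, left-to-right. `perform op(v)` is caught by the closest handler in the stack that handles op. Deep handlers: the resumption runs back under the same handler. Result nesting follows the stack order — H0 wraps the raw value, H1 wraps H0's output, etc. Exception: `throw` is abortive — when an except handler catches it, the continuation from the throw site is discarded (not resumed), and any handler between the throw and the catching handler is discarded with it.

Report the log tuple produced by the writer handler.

Answer: (10, 0)

Evaluation trace:
tell(10) @ H2 ⇒ log+=10
tell(0) @ H2 ⇒ log+=0
H0 returns (0, 7)
H1 returns (0, 7)
H2 returns ((0, 7), (10, 0))
H3 returns ((0, 7), (10, 0))
= ((0, 7), (10, 0))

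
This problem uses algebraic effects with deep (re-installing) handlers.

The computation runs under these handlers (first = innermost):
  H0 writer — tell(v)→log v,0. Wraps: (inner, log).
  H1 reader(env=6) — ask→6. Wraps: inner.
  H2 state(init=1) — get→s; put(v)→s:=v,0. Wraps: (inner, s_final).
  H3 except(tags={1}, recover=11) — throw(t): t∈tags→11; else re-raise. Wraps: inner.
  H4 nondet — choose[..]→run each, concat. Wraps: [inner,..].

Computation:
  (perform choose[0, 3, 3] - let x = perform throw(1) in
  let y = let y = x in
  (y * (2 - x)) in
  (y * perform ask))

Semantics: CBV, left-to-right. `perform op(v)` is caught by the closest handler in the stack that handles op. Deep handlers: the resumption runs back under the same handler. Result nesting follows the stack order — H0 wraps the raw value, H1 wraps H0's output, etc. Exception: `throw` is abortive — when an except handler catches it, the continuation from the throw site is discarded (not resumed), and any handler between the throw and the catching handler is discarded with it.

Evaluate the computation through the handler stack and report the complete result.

Evaluation trace:
choose[0, 3, 3] @ H4
  branch[0] choose=0:
    throw(1) @ H3 caught ⇒ 11
    H4 returns [11]
  branch[1] choose=3:
    throw(1) @ H3 caught ⇒ 11
    H4 returns [11]
  branch[2] choose=3:
    throw(1) @ H3 caught ⇒ 11
    H4 returns [11]
= [11, 11, 11]

Answer: [11, 11, 11]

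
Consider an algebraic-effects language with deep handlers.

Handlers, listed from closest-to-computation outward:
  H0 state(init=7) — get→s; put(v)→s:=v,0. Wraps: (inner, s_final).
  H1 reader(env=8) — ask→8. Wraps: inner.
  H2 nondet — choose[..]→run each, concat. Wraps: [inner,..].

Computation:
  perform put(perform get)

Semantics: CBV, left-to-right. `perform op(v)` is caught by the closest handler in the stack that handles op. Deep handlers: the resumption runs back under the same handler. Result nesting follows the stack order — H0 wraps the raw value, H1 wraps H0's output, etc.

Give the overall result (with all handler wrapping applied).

Answer: [(0, 7)]

Evaluation trace:
get @ H0 ⇒ 7
put(7) @ H0 ⇒ s:=7
H0 returns (0, 7)
H1 returns (0, 7)
H2 returns [(0, 7)]
= [(0, 7)]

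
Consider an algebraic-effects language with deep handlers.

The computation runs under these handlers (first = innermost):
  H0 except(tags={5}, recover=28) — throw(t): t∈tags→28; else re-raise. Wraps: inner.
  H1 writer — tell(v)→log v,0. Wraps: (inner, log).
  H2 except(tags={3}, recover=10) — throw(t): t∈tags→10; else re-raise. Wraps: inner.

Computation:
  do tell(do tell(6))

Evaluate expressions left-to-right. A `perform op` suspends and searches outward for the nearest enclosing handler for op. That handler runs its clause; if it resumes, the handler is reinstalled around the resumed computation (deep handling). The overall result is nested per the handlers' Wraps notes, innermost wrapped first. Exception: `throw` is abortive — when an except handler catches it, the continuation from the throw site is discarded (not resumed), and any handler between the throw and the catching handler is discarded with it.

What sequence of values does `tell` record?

Step-by-step:
tell(6) @ H1 ⇒ log+=6
tell(0) @ H1 ⇒ log+=0
H0 returns 0
H1 returns (0, (6, 0))
H2 returns (0, (6, 0))
= (0, (6, 0))

Answer: (6, 0)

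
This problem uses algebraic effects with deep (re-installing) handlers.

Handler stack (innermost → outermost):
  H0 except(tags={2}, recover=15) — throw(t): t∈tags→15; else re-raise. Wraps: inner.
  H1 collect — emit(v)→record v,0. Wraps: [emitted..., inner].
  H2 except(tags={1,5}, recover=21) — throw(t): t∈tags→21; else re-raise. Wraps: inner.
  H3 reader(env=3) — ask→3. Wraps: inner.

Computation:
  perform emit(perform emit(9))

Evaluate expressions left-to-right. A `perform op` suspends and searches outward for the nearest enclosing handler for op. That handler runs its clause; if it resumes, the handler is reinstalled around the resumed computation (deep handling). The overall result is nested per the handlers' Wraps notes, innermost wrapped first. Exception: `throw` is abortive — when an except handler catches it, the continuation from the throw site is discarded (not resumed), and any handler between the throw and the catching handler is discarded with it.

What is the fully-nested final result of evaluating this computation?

Answer: [9, 0, 0]

Evaluation trace:
emit(9) @ H1 ⇒ out+=9
emit(0) @ H1 ⇒ out+=0
H0 returns 0
H1 returns [9, 0, 0]
H2 returns [9, 0, 0]
H3 returns [9, 0, 0]
= [9, 0, 0]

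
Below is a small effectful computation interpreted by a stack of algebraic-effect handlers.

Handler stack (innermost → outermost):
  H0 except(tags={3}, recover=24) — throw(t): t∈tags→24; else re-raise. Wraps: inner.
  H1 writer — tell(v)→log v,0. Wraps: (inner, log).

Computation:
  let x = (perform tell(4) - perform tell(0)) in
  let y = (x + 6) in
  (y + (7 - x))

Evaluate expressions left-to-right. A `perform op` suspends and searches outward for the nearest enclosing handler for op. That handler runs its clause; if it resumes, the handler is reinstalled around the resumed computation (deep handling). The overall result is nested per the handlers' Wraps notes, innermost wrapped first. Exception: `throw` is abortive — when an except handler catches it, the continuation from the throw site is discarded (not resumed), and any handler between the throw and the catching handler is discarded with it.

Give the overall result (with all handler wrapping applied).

Answer: (13, (4, 0))

Evaluation trace:
tell(4) @ H1 ⇒ log+=4
tell(0) @ H1 ⇒ log+=0
H0 returns 13
H1 returns (13, (4, 0))
= (13, (4, 0))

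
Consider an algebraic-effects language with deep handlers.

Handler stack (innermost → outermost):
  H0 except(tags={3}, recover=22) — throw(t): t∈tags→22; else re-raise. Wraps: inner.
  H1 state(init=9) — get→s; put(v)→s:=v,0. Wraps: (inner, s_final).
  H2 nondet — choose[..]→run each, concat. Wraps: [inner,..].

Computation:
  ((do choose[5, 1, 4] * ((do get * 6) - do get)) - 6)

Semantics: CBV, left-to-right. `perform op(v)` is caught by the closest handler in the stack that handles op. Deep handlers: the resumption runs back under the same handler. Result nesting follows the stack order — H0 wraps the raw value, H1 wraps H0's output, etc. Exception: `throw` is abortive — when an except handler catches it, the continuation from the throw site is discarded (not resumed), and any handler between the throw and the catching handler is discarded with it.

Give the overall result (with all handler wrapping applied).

Working:
choose[5, 1, 4] @ H2
  branch[0] choose=5:
    get @ H1 ⇒ 9
    get @ H1 ⇒ 9
    H0 returns 219
    H1 returns (219, 9)
    H2 returns [(219, 9)]
  branch[1] choose=1:
    get @ H1 ⇒ 9
    get @ H1 ⇒ 9
    H0 returns 39
    H1 returns (39, 9)
    H2 returns [(39, 9)]
  branch[2] choose=4:
    get @ H1 ⇒ 9
    get @ H1 ⇒ 9
    H0 returns 174
    H1 returns (174, 9)
    H2 returns [(174, 9)]
= [(219, 9), (39, 9), (174, 9)]

Answer: [(219, 9), (39, 9), (174, 9)]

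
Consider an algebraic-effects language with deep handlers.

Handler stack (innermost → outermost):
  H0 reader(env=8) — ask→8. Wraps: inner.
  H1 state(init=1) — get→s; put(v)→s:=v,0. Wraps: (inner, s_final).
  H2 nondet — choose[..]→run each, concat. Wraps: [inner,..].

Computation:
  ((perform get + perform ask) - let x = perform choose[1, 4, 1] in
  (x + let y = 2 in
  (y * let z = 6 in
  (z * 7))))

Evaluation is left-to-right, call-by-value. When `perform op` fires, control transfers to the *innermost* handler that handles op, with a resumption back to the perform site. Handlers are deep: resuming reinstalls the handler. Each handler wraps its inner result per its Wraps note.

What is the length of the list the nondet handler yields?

Answer: 3

Step-by-step:
get @ H1 ⇒ 1
ask @ H0 ⇒ 8
choose[1, 4, 1] @ H2
  branch[0] choose=1:
    H0 returns -76
    H1 returns (-76, 1)
    H2 returns [(-76, 1)]
  branch[1] choose=4:
    H0 returns -79
    H1 returns (-79, 1)
    H2 returns [(-79, 1)]
  branch[2] choose=1:
    H0 returns -76
    H1 returns (-76, 1)
    H2 returns [(-76, 1)]
= [(-76, 1), (-79, 1), (-76, 1)]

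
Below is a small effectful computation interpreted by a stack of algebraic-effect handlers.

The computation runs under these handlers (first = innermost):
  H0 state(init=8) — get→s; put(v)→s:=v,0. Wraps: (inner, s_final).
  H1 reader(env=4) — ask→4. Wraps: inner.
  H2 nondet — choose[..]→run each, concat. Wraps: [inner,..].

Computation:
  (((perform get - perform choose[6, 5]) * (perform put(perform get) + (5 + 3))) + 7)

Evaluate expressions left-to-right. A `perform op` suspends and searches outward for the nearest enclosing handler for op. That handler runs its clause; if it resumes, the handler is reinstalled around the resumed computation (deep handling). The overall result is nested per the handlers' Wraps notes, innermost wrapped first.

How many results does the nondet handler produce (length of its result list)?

Answer: 2

Evaluation trace:
get @ H0 ⇒ 8
choose[6, 5] @ H2
  branch[0] choose=6:
    get @ H0 ⇒ 8
    put(8) @ H0 ⇒ s:=8
    H0 returns (23, 8)
    H1 returns (23, 8)
    H2 returns [(23, 8)]
  branch[1] choose=5:
    get @ H0 ⇒ 8
    put(8) @ H0 ⇒ s:=8
    H0 returns (31, 8)
    H1 returns (31, 8)
    H2 returns [(31, 8)]
= [(23, 8), (31, 8)]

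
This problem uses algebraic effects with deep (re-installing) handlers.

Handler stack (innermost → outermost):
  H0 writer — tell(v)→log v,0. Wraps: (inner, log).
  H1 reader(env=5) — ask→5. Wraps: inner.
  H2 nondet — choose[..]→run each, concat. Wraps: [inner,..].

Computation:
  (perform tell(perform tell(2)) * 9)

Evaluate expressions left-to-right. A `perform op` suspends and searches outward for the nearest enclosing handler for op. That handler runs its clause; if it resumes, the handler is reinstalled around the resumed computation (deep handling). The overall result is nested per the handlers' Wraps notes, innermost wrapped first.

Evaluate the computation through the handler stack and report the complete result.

Answer: [(0, (2, 0))]

Evaluation trace:
tell(2) @ H0 ⇒ log+=2
tell(0) @ H0 ⇒ log+=0
H0 returns (0, (2, 0))
H1 returns (0, (2, 0))
H2 returns [(0, (2, 0))]
= [(0, (2, 0))]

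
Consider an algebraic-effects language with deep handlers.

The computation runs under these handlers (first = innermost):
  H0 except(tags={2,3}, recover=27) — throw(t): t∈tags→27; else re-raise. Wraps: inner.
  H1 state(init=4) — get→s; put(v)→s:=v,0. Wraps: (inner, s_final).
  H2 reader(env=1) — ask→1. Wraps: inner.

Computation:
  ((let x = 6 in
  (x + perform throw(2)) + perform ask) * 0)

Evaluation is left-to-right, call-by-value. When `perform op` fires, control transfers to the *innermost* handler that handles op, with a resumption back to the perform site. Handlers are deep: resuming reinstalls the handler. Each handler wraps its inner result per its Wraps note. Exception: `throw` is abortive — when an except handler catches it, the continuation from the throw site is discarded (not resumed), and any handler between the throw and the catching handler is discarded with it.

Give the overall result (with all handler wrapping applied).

Answer: (27, 4)

Working:
throw(2) @ H0 caught ⇒ 27
H1 returns (27, 4)
H2 returns (27, 4)
= (27, 4)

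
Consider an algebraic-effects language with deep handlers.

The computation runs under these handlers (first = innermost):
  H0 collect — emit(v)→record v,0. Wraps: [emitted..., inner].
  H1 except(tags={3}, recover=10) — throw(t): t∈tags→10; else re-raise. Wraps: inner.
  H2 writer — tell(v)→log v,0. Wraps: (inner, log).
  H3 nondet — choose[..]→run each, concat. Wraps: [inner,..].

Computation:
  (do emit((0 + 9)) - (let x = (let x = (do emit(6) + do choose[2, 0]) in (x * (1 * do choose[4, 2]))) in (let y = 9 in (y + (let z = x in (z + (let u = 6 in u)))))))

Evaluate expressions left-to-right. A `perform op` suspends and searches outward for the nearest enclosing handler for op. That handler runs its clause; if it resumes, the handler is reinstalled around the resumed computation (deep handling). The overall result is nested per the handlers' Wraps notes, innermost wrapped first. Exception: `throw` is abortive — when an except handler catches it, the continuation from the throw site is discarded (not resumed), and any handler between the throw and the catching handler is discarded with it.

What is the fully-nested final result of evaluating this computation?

Step-by-step:
emit(9) @ H0 ⇒ out+=9
emit(6) @ H0 ⇒ out+=6
choose[2, 0] @ H3
  branch[0] choose=2:
    choose[4, 2] @ H3
      branch[0] choose=4:
        H0 returns [9, 6, -23]
        H1 returns [9, 6, -23]
        H2 returns ([9, 6, -23], ())
        H3 returns [([9, 6, -23], ())]
      branch[1] choose=2:
        H0 returns [9, 6, -19]
        H1 returns [9, 6, -19]
        H2 returns ([9, 6, -19], ())
        H3 returns [([9, 6, -19], ())]
  branch[1] choose=0:
    choose[4, 2] @ H3
      branch[0] choose=4:
        H0 returns [9, 6, -15]
        H1 returns [9, 6, -15]
        H2 returns ([9, 6, -15], ())
        H3 returns [([9, 6, -15], ())]
      branch[1] choose=2:
        H0 returns [9, 6, -15]
        H1 returns [9, 6, -15]
        H2 returns ([9, 6, -15], ())
        H3 returns [([9, 6, -15], ())]
= [([9, 6, -23], ()), ([9, 6, -19], ()), ([9, 6, -15], ()), ([9, 6, -15], ())]

Answer: [([9, 6, -23], ()), ([9, 6, -19], ()), ([9, 6, -15], ()), ([9, 6, -15], ())]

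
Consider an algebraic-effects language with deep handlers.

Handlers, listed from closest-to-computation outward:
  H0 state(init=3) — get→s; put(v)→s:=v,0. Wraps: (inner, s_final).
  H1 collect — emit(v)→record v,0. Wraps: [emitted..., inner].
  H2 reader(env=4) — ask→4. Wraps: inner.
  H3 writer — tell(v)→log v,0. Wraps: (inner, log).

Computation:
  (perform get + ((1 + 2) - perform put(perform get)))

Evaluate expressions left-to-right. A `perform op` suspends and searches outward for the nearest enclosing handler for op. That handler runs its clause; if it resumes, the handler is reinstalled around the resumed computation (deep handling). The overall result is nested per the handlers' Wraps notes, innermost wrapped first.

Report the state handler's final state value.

Working:
get @ H0 ⇒ 3
get @ H0 ⇒ 3
put(3) @ H0 ⇒ s:=3
H0 returns (6, 3)
H1 returns [(6, 3)]
H2 returns [(6, 3)]
H3 returns ([(6, 3)], ())
= ([(6, 3)], ())

Answer: 3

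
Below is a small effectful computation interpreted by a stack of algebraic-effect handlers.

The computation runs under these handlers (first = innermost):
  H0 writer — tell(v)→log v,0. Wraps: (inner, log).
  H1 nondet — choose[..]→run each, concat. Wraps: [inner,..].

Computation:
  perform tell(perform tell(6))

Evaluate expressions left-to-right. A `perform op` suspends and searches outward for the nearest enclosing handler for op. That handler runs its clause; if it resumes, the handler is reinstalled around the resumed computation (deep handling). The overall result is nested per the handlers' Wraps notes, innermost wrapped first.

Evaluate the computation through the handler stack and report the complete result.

Answer: [(0, (6, 0))]

Working:
tell(6) @ H0 ⇒ log+=6
tell(0) @ H0 ⇒ log+=0
H0 returns (0, (6, 0))
H1 returns [(0, (6, 0))]
= [(0, (6, 0))]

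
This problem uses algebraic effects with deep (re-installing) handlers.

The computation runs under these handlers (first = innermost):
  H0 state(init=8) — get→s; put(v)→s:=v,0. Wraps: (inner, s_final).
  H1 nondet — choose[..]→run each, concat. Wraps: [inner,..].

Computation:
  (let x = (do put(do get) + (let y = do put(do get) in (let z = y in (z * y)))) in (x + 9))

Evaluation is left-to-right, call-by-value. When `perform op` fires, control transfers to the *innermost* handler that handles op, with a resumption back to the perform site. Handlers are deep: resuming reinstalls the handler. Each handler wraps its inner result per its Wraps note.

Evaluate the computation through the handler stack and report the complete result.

Answer: [(9, 8)]

Evaluation trace:
get @ H0 ⇒ 8
put(8) @ H0 ⇒ s:=8
get @ H0 ⇒ 8
put(8) @ H0 ⇒ s:=8
H0 returns (9, 8)
H1 returns [(9, 8)]
= [(9, 8)]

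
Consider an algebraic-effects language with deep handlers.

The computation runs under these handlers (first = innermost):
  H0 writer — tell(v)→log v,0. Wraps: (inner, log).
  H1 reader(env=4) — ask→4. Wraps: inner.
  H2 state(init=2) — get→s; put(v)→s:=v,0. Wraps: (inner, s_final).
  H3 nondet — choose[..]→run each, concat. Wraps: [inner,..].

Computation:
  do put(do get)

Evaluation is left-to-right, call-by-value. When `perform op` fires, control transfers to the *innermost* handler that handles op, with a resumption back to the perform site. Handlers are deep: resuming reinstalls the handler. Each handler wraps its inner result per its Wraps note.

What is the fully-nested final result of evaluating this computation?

Step-by-step:
get @ H2 ⇒ 2
put(2) @ H2 ⇒ s:=2
H0 returns (0, ())
H1 returns (0, ())
H2 returns ((0, ()), 2)
H3 returns [((0, ()), 2)]
= [((0, ()), 2)]

Answer: [((0, ()), 2)]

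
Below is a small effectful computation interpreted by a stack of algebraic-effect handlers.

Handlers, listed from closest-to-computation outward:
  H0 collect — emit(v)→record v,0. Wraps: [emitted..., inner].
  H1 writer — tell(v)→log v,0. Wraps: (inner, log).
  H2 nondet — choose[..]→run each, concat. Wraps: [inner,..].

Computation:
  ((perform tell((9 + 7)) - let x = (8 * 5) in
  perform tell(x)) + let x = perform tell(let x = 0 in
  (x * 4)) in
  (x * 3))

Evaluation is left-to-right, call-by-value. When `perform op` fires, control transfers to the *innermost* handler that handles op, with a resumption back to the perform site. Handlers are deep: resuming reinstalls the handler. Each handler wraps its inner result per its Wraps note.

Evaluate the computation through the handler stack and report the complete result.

Answer: [([0], (16, 40, 0))]

Evaluation trace:
tell(16) @ H1 ⇒ log+=16
tell(40) @ H1 ⇒ log+=40
tell(0) @ H1 ⇒ log+=0
H0 returns [0]
H1 returns ([0], (16, 40, 0))
H2 returns [([0], (16, 40, 0))]
= [([0], (16, 40, 0))]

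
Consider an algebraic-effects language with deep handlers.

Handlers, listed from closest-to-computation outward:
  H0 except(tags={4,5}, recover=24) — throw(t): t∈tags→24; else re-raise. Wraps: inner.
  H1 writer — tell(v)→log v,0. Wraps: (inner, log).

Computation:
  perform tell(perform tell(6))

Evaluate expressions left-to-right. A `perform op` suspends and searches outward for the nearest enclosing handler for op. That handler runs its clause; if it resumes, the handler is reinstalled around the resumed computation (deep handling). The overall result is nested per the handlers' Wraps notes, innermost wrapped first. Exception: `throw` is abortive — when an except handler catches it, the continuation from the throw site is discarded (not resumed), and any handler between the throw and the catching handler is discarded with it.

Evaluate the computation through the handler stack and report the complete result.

Answer: (0, (6, 0))

Step-by-step:
tell(6) @ H1 ⇒ log+=6
tell(0) @ H1 ⇒ log+=0
H0 returns 0
H1 returns (0, (6, 0))
= (0, (6, 0))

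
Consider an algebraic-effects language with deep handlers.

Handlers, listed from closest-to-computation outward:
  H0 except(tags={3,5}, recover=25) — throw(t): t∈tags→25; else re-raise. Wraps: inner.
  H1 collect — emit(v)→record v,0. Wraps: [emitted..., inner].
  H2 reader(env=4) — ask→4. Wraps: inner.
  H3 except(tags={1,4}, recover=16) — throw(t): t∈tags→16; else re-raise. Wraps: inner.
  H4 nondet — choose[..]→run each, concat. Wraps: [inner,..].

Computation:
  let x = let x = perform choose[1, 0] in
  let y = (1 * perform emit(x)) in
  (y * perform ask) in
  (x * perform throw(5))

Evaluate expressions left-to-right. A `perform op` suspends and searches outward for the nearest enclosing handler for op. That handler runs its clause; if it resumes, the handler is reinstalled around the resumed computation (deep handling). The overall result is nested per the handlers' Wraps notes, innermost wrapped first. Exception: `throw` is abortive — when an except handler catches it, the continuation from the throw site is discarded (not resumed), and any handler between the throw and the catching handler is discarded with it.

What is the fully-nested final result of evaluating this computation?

Working:
choose[1, 0] @ H4
  branch[0] choose=1:
    emit(1) @ H1 ⇒ out+=1
    ask @ H2 ⇒ 4
    throw(5) @ H0 caught ⇒ 25
    H1 returns [1, 25]
    H2 returns [1, 25]
    H3 returns [1, 25]
    H4 returns [[1, 25]]
  branch[1] choose=0:
    emit(0) @ H1 ⇒ out+=0
    ask @ H2 ⇒ 4
    throw(5) @ H0 caught ⇒ 25
    H1 returns [0, 25]
    H2 returns [0, 25]
    H3 returns [0, 25]
    H4 returns [[0, 25]]
= [[1, 25], [0, 25]]

Answer: [[1, 25], [0, 25]]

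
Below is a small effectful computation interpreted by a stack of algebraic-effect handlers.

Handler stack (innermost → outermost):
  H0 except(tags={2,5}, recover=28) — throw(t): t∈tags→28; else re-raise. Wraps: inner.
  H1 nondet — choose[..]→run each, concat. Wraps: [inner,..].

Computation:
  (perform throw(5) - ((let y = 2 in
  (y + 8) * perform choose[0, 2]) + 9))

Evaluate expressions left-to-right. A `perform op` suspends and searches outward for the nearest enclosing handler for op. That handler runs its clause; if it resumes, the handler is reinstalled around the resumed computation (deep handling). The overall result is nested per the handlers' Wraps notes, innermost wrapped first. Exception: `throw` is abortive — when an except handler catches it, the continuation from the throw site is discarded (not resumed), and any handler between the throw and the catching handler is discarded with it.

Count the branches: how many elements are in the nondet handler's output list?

Answer: 1

Step-by-step:
throw(5) @ H0 caught ⇒ 28
H1 returns [28]
= [28]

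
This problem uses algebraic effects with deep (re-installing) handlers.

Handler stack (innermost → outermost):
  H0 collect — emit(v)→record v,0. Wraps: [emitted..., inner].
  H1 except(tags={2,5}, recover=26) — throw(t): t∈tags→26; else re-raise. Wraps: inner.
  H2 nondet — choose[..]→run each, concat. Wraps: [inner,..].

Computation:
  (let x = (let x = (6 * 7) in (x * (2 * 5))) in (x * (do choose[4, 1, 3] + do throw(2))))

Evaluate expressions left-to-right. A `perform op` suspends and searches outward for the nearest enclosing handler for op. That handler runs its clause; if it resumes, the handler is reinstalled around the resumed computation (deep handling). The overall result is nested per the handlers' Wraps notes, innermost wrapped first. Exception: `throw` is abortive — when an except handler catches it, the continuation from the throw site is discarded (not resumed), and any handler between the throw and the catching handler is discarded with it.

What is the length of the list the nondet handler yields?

Step-by-step:
choose[4, 1, 3] @ H2
  branch[0] choose=4:
    throw(2) @ H1 caught ⇒ 26
    H2 returns [26]
  branch[1] choose=1:
    throw(2) @ H1 caught ⇒ 26
    H2 returns [26]
  branch[2] choose=3:
    throw(2) @ H1 caught ⇒ 26
    H2 returns [26]
= [26, 26, 26]

Answer: 3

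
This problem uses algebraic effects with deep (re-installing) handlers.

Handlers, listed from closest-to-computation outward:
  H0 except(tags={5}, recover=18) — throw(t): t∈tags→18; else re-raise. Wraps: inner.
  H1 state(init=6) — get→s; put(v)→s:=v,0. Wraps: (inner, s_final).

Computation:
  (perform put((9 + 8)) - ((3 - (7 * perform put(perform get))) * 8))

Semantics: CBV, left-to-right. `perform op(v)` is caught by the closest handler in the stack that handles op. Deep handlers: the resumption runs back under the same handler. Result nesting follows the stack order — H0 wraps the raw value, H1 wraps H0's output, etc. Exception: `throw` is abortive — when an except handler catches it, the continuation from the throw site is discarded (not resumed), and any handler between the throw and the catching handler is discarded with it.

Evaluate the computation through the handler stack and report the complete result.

Answer: (-24, 17)

Step-by-step:
put(17) @ H1 ⇒ s:=17
get @ H1 ⇒ 17
put(17) @ H1 ⇒ s:=17
H0 returns -24
H1 returns (-24, 17)
= (-24, 17)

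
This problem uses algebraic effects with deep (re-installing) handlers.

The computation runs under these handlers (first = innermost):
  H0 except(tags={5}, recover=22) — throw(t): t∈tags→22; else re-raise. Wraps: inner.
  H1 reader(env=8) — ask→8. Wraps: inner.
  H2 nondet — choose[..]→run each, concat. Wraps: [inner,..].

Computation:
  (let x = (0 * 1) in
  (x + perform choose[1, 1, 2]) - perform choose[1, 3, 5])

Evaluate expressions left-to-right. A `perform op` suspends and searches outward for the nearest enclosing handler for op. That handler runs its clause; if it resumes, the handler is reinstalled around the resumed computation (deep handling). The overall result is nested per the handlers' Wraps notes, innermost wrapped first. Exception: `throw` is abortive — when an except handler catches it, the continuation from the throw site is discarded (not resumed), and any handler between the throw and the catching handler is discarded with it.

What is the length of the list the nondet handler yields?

Step-by-step:
choose[1, 1, 2] @ H2
  branch[0] choose=1:
    choose[1, 3, 5] @ H2
      branch[0] choose=1:
        H0 returns 0
        H1 returns 0
        H2 returns [0]
      branch[1] choose=3:
        H0 returns -2
        H1 returns -2
        H2 returns [-2]
      branch[2] choose=5:
        H0 returns -4
        H1 returns -4
        H2 returns [-4]
  branch[1] choose=1:
    choose[1, 3, 5] @ H2
      branch[0] choose=1:
        H0 returns 0
        H1 returns 0
        H2 returns [0]
      branch[1] choose=3:
        H0 returns -2
        H1 returns -2
        H2 returns [-2]
      branch[2] choose=5:
        H0 returns -4
        H1 returns -4
        H2 returns [-4]
  branch[2] choose=2:
    choose[1, 3, 5] @ H2
      branch[0] choose=1:
        H0 returns 1
        H1 returns 1
        H2 returns [1]
      branch[1] choose=3:
        H0 returns -1
        H1 returns -1
        H2 returns [-1]
      branch[2] choose=5:
        H0 returns -3
        H1 returns -3
        H2 returns [-3]
= [0, -2, -4, 0, -2, -4, 1, -1, -3]

Answer: 9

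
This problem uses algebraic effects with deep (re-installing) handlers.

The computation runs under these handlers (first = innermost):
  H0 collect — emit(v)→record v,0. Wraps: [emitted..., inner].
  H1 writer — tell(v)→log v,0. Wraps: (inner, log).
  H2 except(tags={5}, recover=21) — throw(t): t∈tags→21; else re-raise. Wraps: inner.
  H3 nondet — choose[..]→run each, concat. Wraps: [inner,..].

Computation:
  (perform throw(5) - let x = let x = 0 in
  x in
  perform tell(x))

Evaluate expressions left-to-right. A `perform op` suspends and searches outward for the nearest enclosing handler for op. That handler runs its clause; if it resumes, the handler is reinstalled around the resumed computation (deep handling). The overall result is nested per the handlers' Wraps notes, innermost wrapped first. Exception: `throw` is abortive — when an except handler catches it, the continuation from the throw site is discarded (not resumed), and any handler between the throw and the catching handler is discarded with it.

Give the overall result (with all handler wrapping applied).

Working:
throw(5) @ H2 caught ⇒ 21
H3 returns [21]
= [21]

Answer: [21]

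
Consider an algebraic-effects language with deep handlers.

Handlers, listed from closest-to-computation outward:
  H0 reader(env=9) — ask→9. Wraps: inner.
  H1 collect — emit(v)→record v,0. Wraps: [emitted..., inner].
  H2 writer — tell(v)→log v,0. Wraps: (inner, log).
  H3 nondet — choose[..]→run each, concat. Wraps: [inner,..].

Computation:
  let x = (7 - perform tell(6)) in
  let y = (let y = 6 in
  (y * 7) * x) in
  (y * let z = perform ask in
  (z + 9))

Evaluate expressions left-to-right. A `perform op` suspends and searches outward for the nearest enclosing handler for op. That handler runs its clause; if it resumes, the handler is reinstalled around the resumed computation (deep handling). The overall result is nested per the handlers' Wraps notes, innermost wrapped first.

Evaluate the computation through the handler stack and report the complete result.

Step-by-step:
tell(6) @ H2 ⇒ log+=6
ask @ H0 ⇒ 9
H0 returns 5292
H1 returns [5292]
H2 returns ([5292], (6))
H3 returns [([5292], (6))]
= [([5292], (6))]

Answer: [([5292], (6))]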